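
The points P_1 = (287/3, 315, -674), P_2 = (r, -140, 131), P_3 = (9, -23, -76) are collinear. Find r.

Collinearity requires P_1P_2 × P_1P_3 = 0; each component is linear in r.
The y-component gives (-598)r + (-12558) = 0, so r = -21.
The remaining components then also vanish.

-21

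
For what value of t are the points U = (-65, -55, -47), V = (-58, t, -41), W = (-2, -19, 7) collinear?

-51

Direction UW = (63, 36, 54). From the x-coordinate of V, the parameter along the line is τ = (-58 − (-65))/63 = 1/9.
Then t = (-55) + 1/9·(36) = -51.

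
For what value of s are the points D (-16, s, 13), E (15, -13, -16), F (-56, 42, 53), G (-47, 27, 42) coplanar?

7

The points are coplanar iff DE · (DF × DG) = 0.
Expanding, this is linear in s: (160)s + (-1120) = 0.
So s = 7.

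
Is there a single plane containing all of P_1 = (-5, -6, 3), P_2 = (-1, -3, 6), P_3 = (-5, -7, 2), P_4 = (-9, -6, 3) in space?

With P_1 as base: P_1P_2 = (4, 3, 3), P_1P_3 = (0, -1, -1), P_1P_4 = (-4, 0, 0).
P_1P_3 × P_1P_4 = (0, 4, -4).
P_1P_2 · (P_1P_3 × P_1P_4) = 0.
The scalar triple product vanishes, so the four points are coplanar.

Yes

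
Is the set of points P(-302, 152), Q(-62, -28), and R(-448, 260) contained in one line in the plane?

No

PQ = (240, -180), PR = (-146, 108).
det[PQ; PR] = (240)(108) − (-180)(-146) = -360.
The determinant is nonzero, so they are not collinear.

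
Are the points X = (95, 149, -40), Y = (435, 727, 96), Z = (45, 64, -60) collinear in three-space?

Yes

XY = (340, 578, 136), XZ = (-50, -85, -20).
XY × XZ = (0, 0, 0).
The cross product vanishes, so the three points are collinear.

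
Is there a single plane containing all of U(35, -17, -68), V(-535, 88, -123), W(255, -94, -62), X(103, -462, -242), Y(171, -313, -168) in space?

The plane through U, V, W has normal n = UV × UW = (-3605, -8680, 20790) and equation n·P = -1392335.
Checking the remaining points: n·X = -1392335, n·Y = -1392335.
All equal -1392335, so all 5 points lie in one plane.

Yes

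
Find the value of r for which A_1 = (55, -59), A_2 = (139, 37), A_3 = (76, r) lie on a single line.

Collinearity: (A_3 − A_1) must be parallel to (A_2 − A_1) = (84, 96).
Cross-multiplying the components: (r − (-59))·(84) = (21)·(96).
Solving gives r = -35.

-35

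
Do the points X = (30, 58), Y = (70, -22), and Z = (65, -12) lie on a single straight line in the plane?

Yes

XY = (40, -80), XZ = (35, -70).
det[XY; XZ] = (40)(-70) − (-80)(35) = 0.
The determinant is zero, so the points are collinear.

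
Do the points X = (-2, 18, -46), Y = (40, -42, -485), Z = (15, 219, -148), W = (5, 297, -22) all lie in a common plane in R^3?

The four points are coplanar iff the 3×3 determinant with rows XY, XZ, XW is zero.
Rows: (42, -60, -439), (17, 201, -102), (7, 279, 24).
Expanding along the first row: (42)(33282) − (-60)(1122) + (-439)(3336) = 660.
Nonzero ⇒ not coplanar.

No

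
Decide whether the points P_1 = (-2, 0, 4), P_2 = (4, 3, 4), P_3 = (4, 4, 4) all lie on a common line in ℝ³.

P_1P_2 = (6, 3, 0), P_1P_3 = (6, 4, 0).
Comparing components 1 and 2: (6)(4) − (3)(6) = 6 ≠ 0, so P_1P_2 and P_1P_3 are not parallel and the points are not collinear.

No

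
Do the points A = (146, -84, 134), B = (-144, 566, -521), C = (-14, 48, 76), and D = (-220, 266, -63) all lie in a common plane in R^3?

Yes

With A as base: AB = (-290, 650, -655), AC = (-160, 132, -58), AD = (-366, 350, -197).
AC × AD = (-5704, -10292, -7688).
AB · (AC × AD) = 0.
The scalar triple product vanishes, so the four points are coplanar.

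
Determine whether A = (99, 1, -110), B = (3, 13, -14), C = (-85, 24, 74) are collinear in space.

AB = (-96, 12, 96), AC = (-184, 23, 184).
AB × AC = (0, 0, 0).
The cross product vanishes, so the three points are collinear.

Yes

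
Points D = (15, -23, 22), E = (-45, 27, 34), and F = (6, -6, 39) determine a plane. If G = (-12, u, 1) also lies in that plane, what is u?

-17

The plane through D, E, F has equation 646x + 912y − 570z = -23826.
Substituting G: (912)u + (-8322) = -23826, so u = -17.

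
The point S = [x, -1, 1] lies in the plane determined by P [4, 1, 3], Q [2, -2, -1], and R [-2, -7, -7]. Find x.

2

Coplanarity requires PQ · (PR × PS) = 0.
PQ = (-2, -3, -4), PR = (-6, -8, -10); the triple product is linear in x with coefficient -2 and constant term 4.
Setting it to zero: x = 2.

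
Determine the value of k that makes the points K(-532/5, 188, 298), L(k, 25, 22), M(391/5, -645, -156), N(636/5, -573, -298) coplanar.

Coplanarity ⇔ det[KL; KM; KN] = 0.
Expanding, this is linear in k: (150974)k + (2415584/5) = 0.
So k = -16/5.

-16/5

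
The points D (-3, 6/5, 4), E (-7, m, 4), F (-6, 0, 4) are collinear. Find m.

Direction DF = (-3, -6/5, 0). From the x-coordinate of E, the parameter along the line is τ = (-7 − (-3))/(-3) = 4/3.
Then m = 6/5 + 4/3·(-6/5) = -2/5.

-2/5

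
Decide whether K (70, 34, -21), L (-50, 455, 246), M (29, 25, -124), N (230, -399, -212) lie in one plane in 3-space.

No

With K as base: KL = (-120, 421, 267), KM = (-41, -9, -103), KN = (160, -433, -191).
KM × KN = (-42880, -24311, 19193).
KL · (KM × KN) = 35200.
Since 35200 ≠ 0, the four points are not coplanar.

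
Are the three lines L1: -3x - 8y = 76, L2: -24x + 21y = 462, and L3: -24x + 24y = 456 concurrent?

No

Intersecting L1 and L2: solving the 2×2 system gives (x, y) = (-1764/85, -146/85).
Substitute into L3: (-24)(-1764/85) + (24)(-146/85) = 38832/85.
But L3 requires 456 ≠ 38832/85, so the three lines have no common point.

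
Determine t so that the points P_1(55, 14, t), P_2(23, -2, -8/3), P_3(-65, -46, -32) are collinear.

8

Direction P_2P_3 = (-88, -44, -88/3). From the x-coordinate of P_1, the parameter along the line is τ = (55 − 23)/(-88) = -4/11.
Then t = (-8/3) + (-4/11)·(-88/3) = 8.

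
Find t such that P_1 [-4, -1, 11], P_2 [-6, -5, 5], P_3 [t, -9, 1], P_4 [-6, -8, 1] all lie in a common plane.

Normal to plane P_1P_2P_4: n = (-2, -8, 6); plane equation n·P = 82.
Requiring n·P_3 = 82: (-2)t + (78) = 82.
So t = -2.

-2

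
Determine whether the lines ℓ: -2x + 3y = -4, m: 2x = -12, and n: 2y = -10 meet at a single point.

No

Intersecting ℓ and m: solving the 2×2 system gives (x, y) = (-6, -16/3).
Substitute into n: (0)(-6) + (2)(-16/3) = -32/3.
But n requires -10 ≠ -32/3, so the three lines have no common point.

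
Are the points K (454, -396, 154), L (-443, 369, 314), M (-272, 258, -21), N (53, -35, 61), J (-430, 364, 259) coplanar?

The plane through K, L, M has normal n = KL × KM = (-238515, -273135, -31248) and equation n·P = -4936542.
Checking the remaining points: n·N = -4987698, n·J = -4952922.
Since n·N = -4987698 ≠ -4936542, N is off the plane and the points are not all coplanar.

No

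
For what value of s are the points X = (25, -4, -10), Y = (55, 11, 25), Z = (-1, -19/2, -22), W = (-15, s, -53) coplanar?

-45/2

Normal to plane XYZ: n = (25/2, -550, 225); plane equation n·P = 525/2.
Requiring n·W = 525/2: (-550)s + (-24225/2) = 525/2.
So s = -45/2.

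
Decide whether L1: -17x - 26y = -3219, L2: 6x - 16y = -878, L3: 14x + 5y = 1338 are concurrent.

Lines aᵢx + bᵢy = cᵢ with pairwise distinct directions are concurrent exactly when det[aᵢ bᵢ cᵢ] = 0.
Here the determinant is 0.
It vanishes, so the lines are concurrent at (67, 80).

Yes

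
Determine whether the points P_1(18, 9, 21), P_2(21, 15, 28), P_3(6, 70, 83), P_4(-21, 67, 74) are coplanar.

Yes

With P_1 as base: P_1P_2 = (3, 6, 7), P_1P_3 = (-12, 61, 62), P_1P_4 = (-39, 58, 53).
P_1P_3 × P_1P_4 = (-363, -1782, 1683).
P_1P_2 · (P_1P_3 × P_1P_4) = 0.
The scalar triple product vanishes, so the four points are coplanar.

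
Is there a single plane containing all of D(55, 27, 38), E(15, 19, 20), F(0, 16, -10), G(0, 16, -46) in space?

Yes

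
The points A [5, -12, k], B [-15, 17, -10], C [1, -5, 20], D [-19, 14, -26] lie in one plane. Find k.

26

The points are coplanar iff AB · (AC × AD) = 0.
Expanding, this is linear in k: (136)k + (-3536) = 0.
So k = 26.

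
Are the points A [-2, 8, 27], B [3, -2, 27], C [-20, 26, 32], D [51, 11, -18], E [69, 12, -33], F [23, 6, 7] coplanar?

No

The plane through A, B, C has normal n = AB × AC = (-50, -25, -90) and equation n·P = -2530.
Checking the remaining points: n·D = -1205, n·E = -780, n·F = -1930.
Since n·D = -1205 ≠ -2530, D is off the plane and the points are not all coplanar.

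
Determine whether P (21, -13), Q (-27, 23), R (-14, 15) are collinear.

PQ = (-48, 36), PR = (-35, 28).
det[PQ; PR] = (-48)(28) − (36)(-35) = -84.
The determinant is nonzero, so they are not collinear.

No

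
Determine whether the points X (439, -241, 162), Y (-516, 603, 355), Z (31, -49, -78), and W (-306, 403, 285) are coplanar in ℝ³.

Yes

The four points are coplanar iff the 3×3 determinant with rows XY, XZ, XW is zero.
Rows: (-955, 844, 193), (-408, 192, -240), (-745, 644, 123).
Expanding along the first row: (-955)(178176) − (844)(-228984) + (193)(-119712) = 0.
Zero determinant ⇒ coplanar.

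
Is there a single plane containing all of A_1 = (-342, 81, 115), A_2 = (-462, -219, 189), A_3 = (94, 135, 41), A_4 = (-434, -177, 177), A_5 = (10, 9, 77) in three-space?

The plane through A_1, A_2, A_3 has normal n = A_1A_2 × A_1A_3 = (18204, 23384, 124320) and equation n·P = 9965136.
Checking the remaining points: n·A_4 = 9965136, n·A_5 = 9965136.
All equal 9965136, so all 5 points lie in one plane.

Yes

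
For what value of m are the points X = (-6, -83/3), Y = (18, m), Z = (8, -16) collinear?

The three points are collinear iff det[XY; XZ] = 0.
This determinant is linear in m: (-14)m + (-322/3) = 0, so m = -23/3.

-23/3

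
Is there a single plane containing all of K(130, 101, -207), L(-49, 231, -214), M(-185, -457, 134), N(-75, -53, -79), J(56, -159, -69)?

The plane through K, L, M has normal n = KL × KM = (40424, 63244, 140832) and equation n·P = -17509460.
Checking the remaining points: n·N = -17509460, n·J = -17509460.
All equal -17509460, so all 5 points lie in one plane.

Yes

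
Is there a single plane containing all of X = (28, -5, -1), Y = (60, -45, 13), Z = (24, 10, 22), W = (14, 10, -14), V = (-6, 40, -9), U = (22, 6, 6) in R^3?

No

The plane through X, Y, Z has normal n = XY × XZ = (-1130, -792, 320) and equation n·P = -28000.
Checking the remaining points: n·W = -28220, n·V = -27780, n·U = -27692.
Since n·W = -28220 ≠ -28000, W is off the plane and the points are not all coplanar.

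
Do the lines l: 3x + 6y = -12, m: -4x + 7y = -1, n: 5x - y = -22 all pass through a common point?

No

Intersecting l and m: solving the 2×2 system gives (x, y) = (-26/15, -17/15).
Substitute into n: (5)(-26/15) + (-1)(-17/15) = -113/15.
But n requires -22 ≠ -113/15, so the three lines have no common point.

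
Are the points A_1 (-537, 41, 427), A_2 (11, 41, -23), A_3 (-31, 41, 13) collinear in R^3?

A_1A_2 = (548, 0, -450), A_1A_3 = (506, 0, -414).
A_1A_2 × A_1A_3 = (0, -828, 0).
The cross product is nonzero, so the points do not lie on one line.

No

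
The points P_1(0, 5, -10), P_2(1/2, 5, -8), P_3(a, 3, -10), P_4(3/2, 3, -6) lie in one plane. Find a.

1/2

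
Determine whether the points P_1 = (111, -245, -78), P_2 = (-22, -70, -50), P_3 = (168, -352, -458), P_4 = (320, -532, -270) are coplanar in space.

No

The four points are coplanar iff the 3×3 determinant with rows P_1P_2, P_1P_3, P_1P_4 is zero.
Rows: (-133, 175, 28), (57, -107, -380), (209, -287, -192).
Expanding along the first row: (-133)(-88516) − (175)(68476) + (28)(6004) = -42560.
Nonzero ⇒ not coplanar.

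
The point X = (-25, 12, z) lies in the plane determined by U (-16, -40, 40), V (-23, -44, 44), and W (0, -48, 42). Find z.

Coplanarity requires UV · (UW × UX) = 0.
UV = (-7, -4, 4), UW = (16, -8, 2); the triple product is linear in z with coefficient 120 and constant term -960.
Setting it to zero: z = 8.

8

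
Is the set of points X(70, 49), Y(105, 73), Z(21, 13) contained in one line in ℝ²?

XY = (35, 24), XZ = (-49, -36).
Twice the signed area of △XYZ is (35)(-36) − (24)(-49) = -84.
The area is nonzero, so the three points are not collinear.

No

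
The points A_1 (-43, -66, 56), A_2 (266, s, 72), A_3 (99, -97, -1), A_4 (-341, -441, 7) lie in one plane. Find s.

The points are coplanar iff A_1A_2 · (A_1A_3 × A_1A_4) = 0.
Expanding, this is linear in s: (23944)s + (-5555008) = 0.
So s = 232.

232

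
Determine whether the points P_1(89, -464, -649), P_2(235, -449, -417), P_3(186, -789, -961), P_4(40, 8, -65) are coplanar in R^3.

No

A normal to the plane through P_1, P_2, P_3 is n = P_1P_2 × P_1P_3 = (70720, 68056, -48905).
The plane has equation n·P = 6455441. For P_4: n·P_4 = 6552073.
6552073 ≠ 6455441, so P_4 is off the plane.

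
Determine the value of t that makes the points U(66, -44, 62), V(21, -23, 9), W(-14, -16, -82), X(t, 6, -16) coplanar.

-28

The points are coplanar iff UV · (UW × UX) = 0.
Expanding, this is linear in t: (-1540)t + (-43120) = 0.
So t = -28.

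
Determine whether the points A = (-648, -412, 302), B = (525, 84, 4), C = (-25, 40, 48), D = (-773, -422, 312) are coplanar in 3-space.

The four points are coplanar iff the 3×3 determinant with rows AB, AC, AD is zero.
Rows: (1173, 496, -298), (623, 452, -254), (-125, -10, 10).
Expanding along the first row: (1173)(1980) − (496)(-25520) + (-298)(50270) = 0.
Zero determinant ⇒ coplanar.

Yes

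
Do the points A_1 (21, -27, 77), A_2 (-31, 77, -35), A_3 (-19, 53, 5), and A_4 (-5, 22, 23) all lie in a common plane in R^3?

No

With A_1 as base: A_1A_2 = (-52, 104, -112), A_1A_3 = (-40, 80, -72), A_1A_4 = (-26, 49, -54).
A_1A_3 × A_1A_4 = (-792, -288, 120).
A_1A_2 · (A_1A_3 × A_1A_4) = -2208.
Since -2208 ≠ 0, the four points are not coplanar.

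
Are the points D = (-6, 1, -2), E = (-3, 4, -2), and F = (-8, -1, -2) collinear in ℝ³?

DE = (3, 3, 0), DF = (-2, -2, 0).
Each component of DF is -2/3 times the corresponding component of DE, so DF = -2/3·DE and the points are collinear.

Yes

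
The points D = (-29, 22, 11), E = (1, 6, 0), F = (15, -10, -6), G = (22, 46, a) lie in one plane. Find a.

-5/2

Normal to plane DEF: n = (-80, 26, -256); plane equation n·P = 76.
Requiring n·G = 76: (-256)a + (-564) = 76.
So a = -5/2.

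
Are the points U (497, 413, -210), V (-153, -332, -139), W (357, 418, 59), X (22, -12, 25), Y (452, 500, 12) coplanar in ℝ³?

The plane through U, V, W has normal n = UV × UW = (-200760, 164910, -107550) and equation n·P = -9084390.
Checking the remaining points: n·X = -9084390, n·Y = -9579120.
Since n·Y = -9579120 ≠ -9084390, Y is off the plane and the points are not all coplanar.

No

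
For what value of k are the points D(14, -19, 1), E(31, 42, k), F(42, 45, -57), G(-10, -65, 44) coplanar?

The points are coplanar iff DE · (DF × DG) = 0.
Expanding, this is linear in k: (248)k + (12648) = 0.
So k = -51.

-51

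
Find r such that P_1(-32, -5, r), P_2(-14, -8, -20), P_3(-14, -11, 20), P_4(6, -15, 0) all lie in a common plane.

6

The points are coplanar iff P_1P_2 · (P_1P_3 × P_1P_4) = 0.
Expanding, this is linear in r: (-60)r + (360) = 0.
So r = 6.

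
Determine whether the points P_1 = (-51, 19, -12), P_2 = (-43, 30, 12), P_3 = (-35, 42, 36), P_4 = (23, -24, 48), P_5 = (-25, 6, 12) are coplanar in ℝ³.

The plane through P_1, P_2, P_3 has normal n = P_1P_2 × P_1P_3 = (-24, 0, 8) and equation n·P = 1128.
Checking the remaining points: n·P_4 = -168, n·P_5 = 696.
Since n·P_4 = -168 ≠ 1128, P_4 is off the plane and the points are not all coplanar.

No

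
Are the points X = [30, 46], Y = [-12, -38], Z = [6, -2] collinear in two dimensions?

Yes

XY = (-42, -84), XZ = (-24, -48).
Twice the signed area of △XYZ is (-42)(-48) − (-84)(-24) = 0.
The triangle is degenerate (zero area), so the points are collinear.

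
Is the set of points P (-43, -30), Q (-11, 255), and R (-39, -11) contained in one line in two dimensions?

PQ = (32, 285), PR = (4, 19).
Twice the signed area of △PQR is (32)(19) − (285)(4) = -532.
The area is nonzero, so the three points are not collinear.

No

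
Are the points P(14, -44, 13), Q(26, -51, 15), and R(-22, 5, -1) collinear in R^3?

No

PQ = (12, -7, 2), PR = (-36, 49, -14).
PQ × PR = (0, 96, 336).
The cross product is nonzero, so the points do not lie on one line.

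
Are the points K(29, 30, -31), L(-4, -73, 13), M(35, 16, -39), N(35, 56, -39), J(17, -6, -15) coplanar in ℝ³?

Yes

The plane through K, L, M has normal n = KL × KM = (1440, 0, 1080) and equation n·P = 8280.
Checking the remaining points: n·N = 8280, n·J = 8280.
All equal 8280, so all 5 points lie in one plane.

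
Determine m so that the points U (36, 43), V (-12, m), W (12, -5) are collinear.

-53

Collinearity: (V − U) must be parallel to (W − U) = (-24, -48).
Cross-multiplying the components: (m − 43)·(-24) = (-48)·(-48).
Solving gives m = -53.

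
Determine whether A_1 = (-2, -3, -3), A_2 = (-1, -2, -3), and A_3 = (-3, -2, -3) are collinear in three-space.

A_1A_2 = (1, 1, 0), A_1A_3 = (-1, 1, 0).
Comparing components 1 and 2: (1)(1) − (1)(-1) = 2 ≠ 0, so A_1A_2 and A_1A_3 are not parallel and the points are not collinear.

No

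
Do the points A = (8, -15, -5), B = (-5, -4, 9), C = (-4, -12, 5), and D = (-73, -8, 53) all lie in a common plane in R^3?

A normal to the plane through A, B, C is n = AB × AC = (68, -38, 93).
The plane has equation n·P = 649. For D: n·D = 269.
269 ≠ 649, so D is off the plane.

No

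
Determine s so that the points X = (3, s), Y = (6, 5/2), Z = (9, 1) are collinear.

The three points are collinear iff det[XY; XZ] = 0.
This determinant is linear in s: (3)s + (-12) = 0, so s = 4.

4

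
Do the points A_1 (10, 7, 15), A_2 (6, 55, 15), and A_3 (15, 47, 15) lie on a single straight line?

No

A_1A_2 = (-4, 48, 0), A_1A_3 = (5, 40, 0).
A_1A_2 × A_1A_3 = (0, 0, -400).
The cross product is nonzero, so the points do not lie on one line.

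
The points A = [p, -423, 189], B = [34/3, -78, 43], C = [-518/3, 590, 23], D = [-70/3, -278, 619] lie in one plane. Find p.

Coplanarity ⇔ det[AB; AC; AD] = 0.
Expanding, this is linear in p: (-380768)p + (32365280) = 0.
So p = 85.

85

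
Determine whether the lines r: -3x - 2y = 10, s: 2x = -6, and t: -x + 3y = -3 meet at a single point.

The three lines meet at one point iff the augmented coefficient matrix [aᵢ bᵢ cᵢ] has rank < 3, i.e. its determinant vanishes.
Here the determinant is -18.
Nonzero, so no common point exists.

No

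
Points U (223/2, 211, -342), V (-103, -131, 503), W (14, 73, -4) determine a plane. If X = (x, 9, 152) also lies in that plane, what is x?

Coplanarity requires UV · (UW × UX) = 0.
UV = (-429/2, -342, 845), UW = (-195/2, -138, 338); the triple product is linear in x with coefficient 1014 and constant term 34476.
Setting it to zero: x = -34.

-34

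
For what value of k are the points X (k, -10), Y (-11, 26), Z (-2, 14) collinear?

16

The three points are collinear iff det[XY; XZ] = 0.
This determinant is linear in k: (12)k + (-192) = 0, so k = 16.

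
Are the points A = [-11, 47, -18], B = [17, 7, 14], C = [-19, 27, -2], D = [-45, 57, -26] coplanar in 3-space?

Yes

With A as base: AB = (28, -40, 32), AC = (-8, -20, 16), AD = (-34, 10, -8).
AC × AD = (0, -608, -760).
AB · (AC × AD) = 0.
The scalar triple product vanishes, so the four points are coplanar.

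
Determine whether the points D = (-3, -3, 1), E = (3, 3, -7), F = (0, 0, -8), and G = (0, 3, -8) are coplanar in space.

No

The four points are coplanar iff the 3×3 determinant with rows DE, DF, DG is zero.
Rows: (6, 6, -8), (3, 3, -9), (3, 6, -9).
Expanding along the first row: (6)(27) − (6)(0) + (-8)(9) = 90.
Nonzero ⇒ not coplanar.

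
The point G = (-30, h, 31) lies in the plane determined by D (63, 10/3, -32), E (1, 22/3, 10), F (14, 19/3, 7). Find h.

The plane through D, E, F has equation 30x + 360y + 10z = 2770.
Substituting G: (360)h + (-590) = 2770, so h = 28/3.

28/3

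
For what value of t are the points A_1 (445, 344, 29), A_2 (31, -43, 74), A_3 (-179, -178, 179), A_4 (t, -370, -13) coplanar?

-227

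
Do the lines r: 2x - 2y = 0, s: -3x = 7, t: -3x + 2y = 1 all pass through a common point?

No

Intersecting r and s: solving the 2×2 system gives (x, y) = (-7/3, -7/3).
Substitute into t: (-3)(-7/3) + (2)(-7/3) = 7/3.
But t requires 1 ≠ 7/3, so the three lines have no common point.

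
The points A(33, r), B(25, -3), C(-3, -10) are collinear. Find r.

Collinearity: (A − B) must be parallel to (C − B) = (-28, -7).
Cross-multiplying the components: (r − (-3))·(-28) = (8)·(-7).
Solving gives r = -1.

-1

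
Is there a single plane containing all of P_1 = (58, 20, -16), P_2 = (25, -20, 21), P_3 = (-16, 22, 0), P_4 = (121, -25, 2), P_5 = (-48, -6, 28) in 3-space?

Yes

The plane through P_1, P_2, P_3 has normal n = P_1P_2 × P_1P_3 = (-714, -2210, -3026) and equation n·P = -37196.
Checking the remaining points: n·P_4 = -37196, n·P_5 = -37196.
All equal -37196, so all 5 points lie in one plane.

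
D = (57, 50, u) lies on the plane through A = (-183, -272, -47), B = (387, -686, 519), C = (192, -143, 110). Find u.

The plane through A, B, C has equation −138012x + 122760y + 228780z = -18887184.
Substituting D: (228780)u + (-1728684) = -18887184, so u = -75.

-75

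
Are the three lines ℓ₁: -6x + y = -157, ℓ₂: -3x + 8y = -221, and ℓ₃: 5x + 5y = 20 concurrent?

Intersecting ℓ₁ and ℓ₂: solving the 2×2 system gives (x, y) = (23, -19).
Substitute into ℓ₃: (5)(23) + (5)(-19) = 20.
This equals 20, so (23, -19) lies on all three lines and they are concurrent.

Yes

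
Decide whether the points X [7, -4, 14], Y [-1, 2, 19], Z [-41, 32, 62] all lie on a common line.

No

XY = (-8, 6, 5), XZ = (-48, 36, 48).
XY × XZ = (108, 144, 0).
The cross product is nonzero, so the points do not lie on one line.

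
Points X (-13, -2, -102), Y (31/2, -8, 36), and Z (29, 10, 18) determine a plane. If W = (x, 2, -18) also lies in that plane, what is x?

Coplanarity requires XY · (XZ × XW) = 0.
XY = (57/2, -6, 138), XZ = (42, 12, 120); the triple product is linear in x with coefficient -2376 and constant term 28512.
Setting it to zero: x = 12.

12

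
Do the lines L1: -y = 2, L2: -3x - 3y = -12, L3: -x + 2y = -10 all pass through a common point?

Yes

Lines aᵢx + bᵢy = cᵢ with pairwise distinct directions are concurrent exactly when det[aᵢ bᵢ cᵢ] = 0.
Here the determinant is 0.
It vanishes, so the lines are concurrent at (6, -2).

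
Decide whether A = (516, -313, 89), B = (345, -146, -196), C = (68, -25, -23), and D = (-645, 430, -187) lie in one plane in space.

With A as base: AB = (-171, 167, -285), AC = (-448, 288, -112), AD = (-1161, 743, -276).
AC × AD = (3728, 6384, 1504).
AB · (AC × AD) = 0.
The scalar triple product vanishes, so the four points are coplanar.

Yes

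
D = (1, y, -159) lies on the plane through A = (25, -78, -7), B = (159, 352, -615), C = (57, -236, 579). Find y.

-62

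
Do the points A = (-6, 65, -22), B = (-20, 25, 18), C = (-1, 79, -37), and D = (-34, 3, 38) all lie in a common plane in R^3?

No

With A as base: AB = (-14, -40, 40), AC = (5, 14, -15), AD = (-28, -62, 60).
AC × AD = (-90, 120, 82).
AB · (AC × AD) = -260.
Since -260 ≠ 0, the four points are not coplanar.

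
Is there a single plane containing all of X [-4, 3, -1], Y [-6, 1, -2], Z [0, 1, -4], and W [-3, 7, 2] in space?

Yes

The four points are coplanar iff the 3×3 determinant with rows XY, XZ, XW is zero.
Rows: (-2, -2, -1), (4, -2, -3), (1, 4, 3).
Expanding along the first row: (-2)(6) − (-2)(15) + (-1)(18) = 0.
Zero determinant ⇒ coplanar.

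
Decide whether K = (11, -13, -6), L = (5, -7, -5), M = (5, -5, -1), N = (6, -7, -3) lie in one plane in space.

With K as base: KL = (-6, 6, 1), KM = (-6, 8, 5), KN = (-5, 6, 3).
KM × KN = (-6, -7, 4).
KL · (KM × KN) = -2.
Since -2 ≠ 0, the four points are not coplanar.

No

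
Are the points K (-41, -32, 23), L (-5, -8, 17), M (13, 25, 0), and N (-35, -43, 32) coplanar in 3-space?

The four points are coplanar iff the 3×3 determinant with rows KL, KM, KN is zero.
Rows: (36, 24, -6), (54, 57, -23), (6, -11, 9).
Expanding along the first row: (36)(260) − (24)(624) + (-6)(-936) = 0.
Zero determinant ⇒ coplanar.

Yes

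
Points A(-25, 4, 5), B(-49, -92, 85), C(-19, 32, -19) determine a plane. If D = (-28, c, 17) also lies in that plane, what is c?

Coplanarity requires AB · (AC × AD) = 0.
AB = (-24, -96, 80), AC = (6, 28, -24); the triple product is linear in c with coefficient -96 and constant term -960.
Setting it to zero: c = -10.

-10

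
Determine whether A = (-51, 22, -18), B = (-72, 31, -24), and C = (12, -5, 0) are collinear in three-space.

Yes

AB = (-21, 9, -6), AC = (63, -27, 18).
Each component of AC is -3 times the corresponding component of AB, so AC = -3·AB and the points are collinear.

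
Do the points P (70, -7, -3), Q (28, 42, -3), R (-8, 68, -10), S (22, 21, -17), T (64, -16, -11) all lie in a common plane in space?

The plane through P, Q, R has normal n = PQ × PR = (-343, -294, 672) and equation n·X = -23968.
Checking the remaining points: n·S = -25144, n·T = -24640.
Since n·S = -25144 ≠ -23968, S is off the plane and the points are not all coplanar.

No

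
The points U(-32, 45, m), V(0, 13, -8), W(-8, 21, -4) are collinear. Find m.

Direction VW = (-8, 8, 4). From the x-coordinate of U, the parameter along the line is τ = (-32 − 0)/(-8) = 4.
Then m = (-8) + 4·(4) = 8.

8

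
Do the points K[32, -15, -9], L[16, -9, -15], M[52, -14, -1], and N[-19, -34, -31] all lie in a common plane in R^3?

No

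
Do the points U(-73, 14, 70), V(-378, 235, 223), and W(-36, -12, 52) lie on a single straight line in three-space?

No

UV = (-305, 221, 153), UW = (37, -26, -18).
UV × UW = (0, 171, -247).
The cross product is nonzero, so the points do not lie on one line.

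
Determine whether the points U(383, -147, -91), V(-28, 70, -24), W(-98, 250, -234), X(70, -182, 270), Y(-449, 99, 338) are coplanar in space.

No

The plane through U, V, W has normal n = UV × UW = (-57630, -91000, -58790) and equation n·P = -3345400.
Checking the remaining points: n·X = -3345400, n·Y = -3004150.
Since n·Y = -3004150 ≠ -3345400, Y is off the plane and the points are not all coplanar.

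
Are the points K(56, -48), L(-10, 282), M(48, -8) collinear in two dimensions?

Yes

KL = (-66, 330), KM = (-8, 40).
det[KL; KM] = (-66)(40) − (330)(-8) = 0.
The determinant is zero, so the points are collinear.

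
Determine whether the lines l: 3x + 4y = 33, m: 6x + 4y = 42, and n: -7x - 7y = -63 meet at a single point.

Yes

The three lines meet at one point iff the augmented coefficient matrix [aᵢ bᵢ cᵢ] has rank < 3, i.e. its determinant vanishes.
Here the determinant is 0.
It vanishes, so the lines are concurrent at (3, 6).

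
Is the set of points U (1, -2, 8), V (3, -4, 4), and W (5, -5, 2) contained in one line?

No

UV = (2, -2, -4), UW = (4, -3, -6).
UV × UW = (0, -4, 2).
The cross product is nonzero, so the points do not lie on one line.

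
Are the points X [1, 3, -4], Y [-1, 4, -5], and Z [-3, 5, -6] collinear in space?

Yes

XY = (-2, 1, -1), XZ = (-4, 2, -2).
Each component of XZ is 2 times the corresponding component of XY, so XZ = 2·XY and the points are collinear.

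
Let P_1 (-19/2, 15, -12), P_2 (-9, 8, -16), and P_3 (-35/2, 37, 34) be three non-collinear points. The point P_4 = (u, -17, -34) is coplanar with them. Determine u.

-13/2

A normal to the plane is n = P_1P_2 × P_1P_3 = (-234, 9, -45).
P_4 lies in the plane iff n · P_1P_4 = 0.
This gives (-234)u + (-1521) = 0, so u = -13/2.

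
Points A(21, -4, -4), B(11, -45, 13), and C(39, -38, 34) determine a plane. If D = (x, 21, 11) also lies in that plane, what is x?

55

A normal to the plane is n = AB × AC = (-980, 686, 1078).
D lies in the plane iff n · AD = 0.
This gives (-980)x + (53900) = 0, so x = 55.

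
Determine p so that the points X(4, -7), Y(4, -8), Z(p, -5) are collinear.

Collinearity: (Z − X) must be parallel to (Y − X) = (0, -1).
Cross-multiplying the components: (p − 4)·(-1) = (2)·(0).
Solving gives p = 4.

4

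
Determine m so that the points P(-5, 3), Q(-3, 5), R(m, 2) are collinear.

Collinearity: (R − P) must be parallel to (Q − P) = (2, 2).
Cross-multiplying the components: (m − (-5))·(2) = (-1)·(2).
Solving gives m = -6.

-6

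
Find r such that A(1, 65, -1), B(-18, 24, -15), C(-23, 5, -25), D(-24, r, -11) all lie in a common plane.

22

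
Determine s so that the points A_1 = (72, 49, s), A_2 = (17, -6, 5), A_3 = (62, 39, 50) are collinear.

60

Direction A_2A_3 = (45, 45, 45). From the x-coordinate of A_1, the parameter along the line is τ = (72 − 17)/45 = 11/9.
Then s = 5 + 11/9·(45) = 60.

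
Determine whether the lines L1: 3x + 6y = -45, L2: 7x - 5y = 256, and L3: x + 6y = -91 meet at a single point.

Yes

Intersecting L1 and L2: solving the 2×2 system gives (x, y) = (23, -19).
Substitute into L3: (1)(23) + (6)(-19) = -91.
This equals -91, so (23, -19) lies on all three lines and they are concurrent.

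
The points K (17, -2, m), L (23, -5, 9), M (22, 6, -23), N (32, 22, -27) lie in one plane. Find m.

The points are coplanar iff KL · (KM × KN) = 0.
Expanding, this is linear in m: (126)m + (2646) = 0.
So m = -21.

-21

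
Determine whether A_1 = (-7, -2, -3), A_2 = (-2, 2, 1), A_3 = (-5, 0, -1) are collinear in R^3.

No

A_1A_2 = (5, 4, 4), A_1A_3 = (2, 2, 2).
Comparing components 3 and 1: (4)(2) − (5)(2) = -2 ≠ 0, so A_1A_2 and A_1A_3 are not parallel and the points are not collinear.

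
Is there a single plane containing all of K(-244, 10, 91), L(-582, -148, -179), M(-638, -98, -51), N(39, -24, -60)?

Yes

With K as base: KL = (-338, -158, -270), KM = (-394, -108, -142), KN = (283, -34, -151).
KM × KN = (11480, -99680, 43960).
KL · (KM × KN) = 0.
The scalar triple product vanishes, so the four points are coplanar.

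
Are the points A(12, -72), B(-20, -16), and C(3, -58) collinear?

No

AB = (-32, 56), AC = (-9, 14).
det[AB; AC] = (-32)(14) − (56)(-9) = 56.
The determinant is nonzero, so they are not collinear.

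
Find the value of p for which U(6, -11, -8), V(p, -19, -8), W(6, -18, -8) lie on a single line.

6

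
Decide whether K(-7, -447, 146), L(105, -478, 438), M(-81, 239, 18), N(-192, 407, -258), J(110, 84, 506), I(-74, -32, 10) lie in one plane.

Yes

The plane through K, L, M has normal n = KL × KM = (-196344, -7272, 74538) and equation n·P = 15507540.
Checking the remaining points: n·N = 15507540, n·J = 15507540, n·I = 15507540.
All equal 15507540, so all 6 points lie in one plane.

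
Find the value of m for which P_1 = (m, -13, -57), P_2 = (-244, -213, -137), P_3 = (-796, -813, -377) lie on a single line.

-60

Direction P_2P_3 = (-552, -600, -240). From the y-coordinate of P_1, the parameter along the line is τ = (-13 − (-213))/(-600) = -1/3.
Then m = (-244) + (-1/3)·(-552) = -60.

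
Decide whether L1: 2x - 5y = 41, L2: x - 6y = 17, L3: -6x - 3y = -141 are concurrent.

Intersecting L1 and L2: solving the 2×2 system gives (x, y) = (23, 1).
Substitute into L3: (-6)(23) + (-3)(1) = -141.
This equals -141, so (23, 1) lies on all three lines and they are concurrent.

Yes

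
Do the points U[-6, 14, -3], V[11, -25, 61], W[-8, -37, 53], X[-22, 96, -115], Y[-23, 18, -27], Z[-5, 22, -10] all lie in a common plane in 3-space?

No

The plane through U, V, W has normal n = UV × UW = (1080, -1080, -945) and equation n·P = -18765.
Checking the remaining points: n·X = -18765, n·Y = -18765, n·Z = -19710.
Since n·Z = -19710 ≠ -18765, Z is off the plane and the points are not all coplanar.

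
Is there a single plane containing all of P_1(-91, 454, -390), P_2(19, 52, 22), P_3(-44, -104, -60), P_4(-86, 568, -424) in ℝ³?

A normal to the plane through P_1, P_2, P_3 is n = P_1P_2 × P_1P_3 = (97236, -16936, -42486).
The plane has equation n·P = 32120. For P_4: n·P_4 = 32120.
Equal, so P_4 lies in the plane and all four are coplanar.

Yes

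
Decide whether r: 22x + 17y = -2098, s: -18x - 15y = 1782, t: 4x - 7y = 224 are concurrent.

Yes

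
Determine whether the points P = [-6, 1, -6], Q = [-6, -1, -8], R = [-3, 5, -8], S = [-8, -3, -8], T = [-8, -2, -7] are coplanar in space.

The plane through P, Q, R has normal n = PQ × PR = (12, -6, 6) and equation n·X = -114.
Checking the remaining points: n·S = -126, n·T = -126.
Since n·S = -126 ≠ -114, S is off the plane and the points are not all coplanar.

No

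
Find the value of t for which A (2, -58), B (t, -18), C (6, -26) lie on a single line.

Collinearity: (B − A) must be parallel to (C − A) = (4, 32).
Cross-multiplying the components: (t − 2)·(32) = (40)·(4).
Solving gives t = 7.

7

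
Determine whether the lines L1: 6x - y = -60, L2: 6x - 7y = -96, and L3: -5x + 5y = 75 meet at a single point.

Yes

Intersecting L1 and L2: solving the 2×2 system gives (x, y) = (-9, 6).
Substitute into L3: (-5)(-9) + (5)(6) = 75.
This equals 75, so (-9, 6) lies on all three lines and they are concurrent.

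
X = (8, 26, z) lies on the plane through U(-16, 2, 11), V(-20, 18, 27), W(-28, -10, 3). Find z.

A normal to the plane is n = UV × UW = (64, -224, 240).
X lies in the plane iff n · UX = 0.
This gives (240)z + (-6480) = 0, so z = 27.

27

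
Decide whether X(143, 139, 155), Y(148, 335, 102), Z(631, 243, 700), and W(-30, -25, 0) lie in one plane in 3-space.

A normal to the plane through X, Y, Z is n = XY × XZ = (112332, -28589, -95128).
The plane has equation n·P = -2655235. For W: n·W = -2655235.
Equal, so W lies in the plane and all four are coplanar.

Yes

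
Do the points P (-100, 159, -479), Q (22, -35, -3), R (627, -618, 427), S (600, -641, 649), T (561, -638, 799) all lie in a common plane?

The plane through P, Q, R has normal n = PQ × PR = (194088, 235520, 46244) and equation n·X = -4111996.
Checking the remaining points: n·S = -4503164, n·T = -4429436.
Since n·S = -4503164 ≠ -4111996, S is off the plane and the points are not all coplanar.

No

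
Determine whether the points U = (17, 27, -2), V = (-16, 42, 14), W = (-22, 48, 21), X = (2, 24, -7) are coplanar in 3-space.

A normal to the plane through U, V, W is n = UV × UW = (9, 135, -108).
The plane has equation n·P = 4014. For X: n·X = 4014.
Equal, so X lies in the plane and all four are coplanar.

Yes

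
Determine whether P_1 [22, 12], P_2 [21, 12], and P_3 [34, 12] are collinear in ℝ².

P_1P_2 = (-1, 0), P_1P_3 = (12, 0).
Twice the signed area of △P_1P_2P_3 is (-1)(0) − (0)(12) = 0.
The triangle is degenerate (zero area), so the points are collinear.

Yes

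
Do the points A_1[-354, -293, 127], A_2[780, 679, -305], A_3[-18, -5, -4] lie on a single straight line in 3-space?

No

A_1A_2 = (1134, 972, -432), A_1A_3 = (336, 288, -131).
A_1A_2 × A_1A_3 = (-2916, 3402, 0).
The cross product is nonzero, so the points do not lie on one line.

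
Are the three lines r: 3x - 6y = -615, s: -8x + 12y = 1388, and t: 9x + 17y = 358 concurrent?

No

Intersecting r and s: solving the 2×2 system gives (x, y) = (-79, 63).
Substitute into t: (9)(-79) + (17)(63) = 360.
But t requires 358 ≠ 360, so the three lines have no common point.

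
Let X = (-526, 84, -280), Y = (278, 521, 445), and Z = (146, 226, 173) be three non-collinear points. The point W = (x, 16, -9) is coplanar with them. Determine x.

74

The plane through X, Y, Z has equation 95011x + 122988y − 179496z = 10614086.
Substituting W: (95011)x + (3583272) = 10614086, so x = 74.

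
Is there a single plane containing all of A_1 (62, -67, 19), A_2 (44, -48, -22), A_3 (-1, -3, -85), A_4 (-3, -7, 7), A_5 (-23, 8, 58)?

Yes

The plane through A_1, A_2, A_3 has normal n = A_1A_2 × A_1A_3 = (648, 711, 45) and equation n·P = -6606.
Checking the remaining points: n·A_4 = -6606, n·A_5 = -6606.
All equal -6606, so all 5 points lie in one plane.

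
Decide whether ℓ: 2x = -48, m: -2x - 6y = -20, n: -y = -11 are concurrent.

Intersecting ℓ and m: solving the 2×2 system gives (x, y) = (-24, 34/3).
Substitute into n: (0)(-24) + (-1)(34/3) = -34/3.
But n requires -11 ≠ -34/3, so the three lines have no common point.

No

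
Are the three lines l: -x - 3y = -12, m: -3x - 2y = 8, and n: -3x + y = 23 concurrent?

Lines aᵢx + bᵢy = cᵢ with pairwise distinct directions are concurrent exactly when det[aᵢ bᵢ cᵢ] = 0.
Here the determinant is 27.
Nonzero, so no common point exists.

No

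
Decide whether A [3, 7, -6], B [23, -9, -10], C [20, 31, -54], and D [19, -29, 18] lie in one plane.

The four points are coplanar iff the 3×3 determinant with rows AB, AC, AD is zero.
Rows: (20, -16, -4), (17, 24, -48), (16, -36, 24).
Expanding along the first row: (20)(-1152) − (-16)(1176) + (-4)(-996) = -240.
Nonzero ⇒ not coplanar.

No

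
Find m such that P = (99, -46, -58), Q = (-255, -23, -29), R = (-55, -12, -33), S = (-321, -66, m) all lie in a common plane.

-48

Normal to plane PQR: n = (-411, 4384, -8494); plane equation n·X = 250299.
Requiring n·S = 250299: (-8494)m + (-157413) = 250299.
So m = -48.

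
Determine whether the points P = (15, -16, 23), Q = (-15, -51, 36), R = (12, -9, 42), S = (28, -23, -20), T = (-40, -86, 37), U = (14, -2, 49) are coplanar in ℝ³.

Yes

The plane through P, Q, R has normal n = PQ × PR = (-756, 531, -315) and equation n·X = -27081.
Checking the remaining points: n·S = -27081, n·T = -27081, n·U = -27081.
All equal -27081, so all 6 points lie in one plane.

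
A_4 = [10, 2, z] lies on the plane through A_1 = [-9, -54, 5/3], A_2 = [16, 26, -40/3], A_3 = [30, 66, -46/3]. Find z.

-10/3

The plane through A_1, A_2, A_3 has equation 440x − 160y − 120z = 4480.
Substituting A_4: (-120)z + (4080) = 4480, so z = -10/3.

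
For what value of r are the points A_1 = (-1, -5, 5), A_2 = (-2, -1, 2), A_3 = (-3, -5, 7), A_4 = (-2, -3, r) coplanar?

4

Normal to plane A_1A_2A_3: n = (8, 8, 8); plane equation n·P = -8.
Requiring n·A_4 = -8: (8)r + (-40) = -8.
So r = 4.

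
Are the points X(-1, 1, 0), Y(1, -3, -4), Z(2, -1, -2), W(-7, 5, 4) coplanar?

Yes

The four points are coplanar iff the 3×3 determinant with rows XY, XZ, XW is zero.
Rows: (2, -4, -4), (3, -2, -2), (-6, 4, 4).
Expanding along the first row: (2)(0) − (-4)(0) + (-4)(0) = 0.
Zero determinant ⇒ coplanar.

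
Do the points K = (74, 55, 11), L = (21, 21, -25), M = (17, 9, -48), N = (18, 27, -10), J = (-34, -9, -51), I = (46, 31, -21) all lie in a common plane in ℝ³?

Yes

The plane through K, L, M has normal n = KL × KM = (350, -1075, 500) and equation n·P = -27725.
Checking the remaining points: n·N = -27725, n·J = -27725, n·I = -27725.
All equal -27725, so all 6 points lie in one plane.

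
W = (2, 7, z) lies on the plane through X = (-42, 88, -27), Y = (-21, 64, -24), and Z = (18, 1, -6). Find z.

Coplanarity requires XY · (XZ × XW) = 0.
XY = (21, -24, 3), XZ = (60, -87, 21); the triple product is linear in z with coefficient -387 and constant term 0.
Setting it to zero: z = 0.

0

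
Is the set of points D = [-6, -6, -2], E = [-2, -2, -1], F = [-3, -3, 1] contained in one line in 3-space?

DE = (4, 4, 1), DF = (3, 3, 3).
DE × DF = (9, -9, 0).
The cross product is nonzero, so the points do not lie on one line.

No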